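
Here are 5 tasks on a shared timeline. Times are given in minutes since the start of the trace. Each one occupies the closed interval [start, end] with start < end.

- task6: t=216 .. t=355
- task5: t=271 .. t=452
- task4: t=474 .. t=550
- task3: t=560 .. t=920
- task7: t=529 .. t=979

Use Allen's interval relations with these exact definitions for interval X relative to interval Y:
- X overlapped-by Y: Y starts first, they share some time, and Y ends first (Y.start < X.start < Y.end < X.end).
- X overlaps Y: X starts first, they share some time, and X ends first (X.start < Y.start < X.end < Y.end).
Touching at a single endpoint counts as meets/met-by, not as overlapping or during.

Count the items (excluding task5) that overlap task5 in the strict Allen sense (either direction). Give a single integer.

Target task5 = [t=271, t=452].
task3 [t=560, t=920] → after → no.
task4 [t=474, t=550] → after → no.
task6 [t=216, t=355] → overlaps → counts.
task7 [t=529, t=979] → after → no.
Total: 1.

1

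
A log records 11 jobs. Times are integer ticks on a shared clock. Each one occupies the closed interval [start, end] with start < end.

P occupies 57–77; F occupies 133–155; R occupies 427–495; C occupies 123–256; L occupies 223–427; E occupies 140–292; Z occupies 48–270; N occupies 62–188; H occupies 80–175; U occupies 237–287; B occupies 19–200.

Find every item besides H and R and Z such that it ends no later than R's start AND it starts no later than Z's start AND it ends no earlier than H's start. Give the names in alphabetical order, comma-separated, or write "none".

B

Conditions: its end is no later than R's start (X.end <= 427) AND its start is no later than Z's start (X.start <= 48) AND its end is no earlier than H's start (X.end >= 80).
B: end 200 <= 427? ✓; start 19 <= 48? ✓; end 200 >= 80? ✓ → yes.
C: end 256 <= 427? ✓; start 123 <= 48? ✗; end 256 >= 80? ✓ → no.
E: end 292 <= 427? ✓; start 140 <= 48? ✗; end 292 >= 80? ✓ → no.
F: end 155 <= 427? ✓; start 133 <= 48? ✗; end 155 >= 80? ✓ → no.
L: end 427 <= 427? ✓; start 223 <= 48? ✗; end 427 >= 80? ✓ → no.
N: end 188 <= 427? ✓; start 62 <= 48? ✗; end 188 >= 80? ✓ → no.
P: end 77 <= 427? ✓; start 57 <= 48? ✗; end 77 >= 80? ✗ → no.
U: end 287 <= 427? ✓; start 237 <= 48? ✗; end 287 >= 80? ✓ → no.
Result: B.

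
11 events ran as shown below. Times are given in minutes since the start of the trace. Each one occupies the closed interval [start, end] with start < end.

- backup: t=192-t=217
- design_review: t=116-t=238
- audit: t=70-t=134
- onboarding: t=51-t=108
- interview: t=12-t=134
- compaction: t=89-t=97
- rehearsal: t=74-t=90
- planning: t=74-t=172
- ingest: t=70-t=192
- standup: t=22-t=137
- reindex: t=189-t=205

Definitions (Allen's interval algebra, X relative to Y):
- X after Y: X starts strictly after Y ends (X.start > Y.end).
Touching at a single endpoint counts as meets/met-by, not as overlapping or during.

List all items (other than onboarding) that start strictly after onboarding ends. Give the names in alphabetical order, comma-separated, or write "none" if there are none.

backup, design_review, reindex

Target onboarding = [t=51, t=108].
audit [t=70, t=134] → overlapped-by → no.
backup [t=192, t=217] → after → yes.
compaction [t=89, t=97] → during → no.
design_review [t=116, t=238] → after → yes.
ingest [t=70, t=192] → overlapped-by → no.
interview [t=12, t=134] → contains → no.
planning [t=74, t=172] → overlapped-by → no.
rehearsal [t=74, t=90] → during → no.
reindex [t=189, t=205] → after → yes.
standup [t=22, t=137] → contains → no.
Result: backup, design_review, reindex.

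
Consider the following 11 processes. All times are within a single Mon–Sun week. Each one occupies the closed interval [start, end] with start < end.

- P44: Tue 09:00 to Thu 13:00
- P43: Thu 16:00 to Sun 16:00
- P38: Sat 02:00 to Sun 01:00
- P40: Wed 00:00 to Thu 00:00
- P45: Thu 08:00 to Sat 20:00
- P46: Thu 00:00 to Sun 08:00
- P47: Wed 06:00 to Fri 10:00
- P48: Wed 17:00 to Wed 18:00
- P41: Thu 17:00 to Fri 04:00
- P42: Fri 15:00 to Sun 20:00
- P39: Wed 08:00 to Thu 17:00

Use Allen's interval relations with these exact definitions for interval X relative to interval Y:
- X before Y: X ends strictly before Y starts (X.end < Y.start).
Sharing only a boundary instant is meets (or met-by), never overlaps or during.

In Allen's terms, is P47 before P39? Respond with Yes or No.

No

P47 = [Wed 06:00, Fri 10:00], P39 = [Wed 08:00, Thu 17:00].
Actual relation of P47 to P39: contains.
Asked whether 'before' holds → No.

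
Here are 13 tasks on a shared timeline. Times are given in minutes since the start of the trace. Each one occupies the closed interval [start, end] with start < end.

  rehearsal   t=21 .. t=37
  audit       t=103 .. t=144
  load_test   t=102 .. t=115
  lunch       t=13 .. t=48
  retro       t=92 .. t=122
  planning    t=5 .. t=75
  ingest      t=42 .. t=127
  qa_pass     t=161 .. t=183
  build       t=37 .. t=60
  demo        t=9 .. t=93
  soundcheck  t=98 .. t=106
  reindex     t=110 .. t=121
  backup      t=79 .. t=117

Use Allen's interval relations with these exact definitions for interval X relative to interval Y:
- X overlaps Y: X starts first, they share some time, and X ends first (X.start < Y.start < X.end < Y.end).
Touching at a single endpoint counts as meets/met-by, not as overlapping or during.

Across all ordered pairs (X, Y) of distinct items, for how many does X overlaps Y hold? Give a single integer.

Checking all 156 ordered pairs for relation 'overlaps'; matching pairs in alphabetical order:
(backup, audit): backup overlaps audit ✓
(backup, reindex): backup overlaps reindex ✓
(backup, retro): backup overlaps retro ✓
(build, ingest): build overlaps ingest ✓
(demo, backup): demo overlaps backup ✓
(demo, ingest): demo overlaps ingest ✓
(demo, retro): demo overlaps retro ✓
(ingest, audit): ingest overlaps audit ✓
(load_test, audit): load_test overlaps audit ✓
(load_test, reindex): load_test overlaps reindex ✓
(lunch, build): lunch overlaps build ✓
(lunch, ingest): lunch overlaps ingest ✓
(planning, demo): planning overlaps demo ✓
(planning, ingest): planning overlaps ingest ✓
(retro, audit): retro overlaps audit ✓
(soundcheck, audit): soundcheck overlaps audit ✓
(soundcheck, load_test): soundcheck overlaps load_test ✓
Count: 17.

17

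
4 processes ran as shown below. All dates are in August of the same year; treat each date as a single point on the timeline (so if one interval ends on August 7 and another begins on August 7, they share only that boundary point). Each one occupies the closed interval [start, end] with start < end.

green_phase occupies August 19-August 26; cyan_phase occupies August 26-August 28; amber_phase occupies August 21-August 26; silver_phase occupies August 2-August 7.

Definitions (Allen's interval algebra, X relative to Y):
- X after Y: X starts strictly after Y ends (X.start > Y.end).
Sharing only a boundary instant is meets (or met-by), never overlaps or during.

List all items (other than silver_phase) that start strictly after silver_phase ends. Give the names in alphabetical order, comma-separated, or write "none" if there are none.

Target silver_phase = [August 2, August 7].
amber_phase [August 21, August 26] → after → yes.
cyan_phase [August 26, August 28] → after → yes.
green_phase [August 19, August 26] → after → yes.
Result: amber_phase, cyan_phase, green_phase.

amber_phase, cyan_phase, green_phase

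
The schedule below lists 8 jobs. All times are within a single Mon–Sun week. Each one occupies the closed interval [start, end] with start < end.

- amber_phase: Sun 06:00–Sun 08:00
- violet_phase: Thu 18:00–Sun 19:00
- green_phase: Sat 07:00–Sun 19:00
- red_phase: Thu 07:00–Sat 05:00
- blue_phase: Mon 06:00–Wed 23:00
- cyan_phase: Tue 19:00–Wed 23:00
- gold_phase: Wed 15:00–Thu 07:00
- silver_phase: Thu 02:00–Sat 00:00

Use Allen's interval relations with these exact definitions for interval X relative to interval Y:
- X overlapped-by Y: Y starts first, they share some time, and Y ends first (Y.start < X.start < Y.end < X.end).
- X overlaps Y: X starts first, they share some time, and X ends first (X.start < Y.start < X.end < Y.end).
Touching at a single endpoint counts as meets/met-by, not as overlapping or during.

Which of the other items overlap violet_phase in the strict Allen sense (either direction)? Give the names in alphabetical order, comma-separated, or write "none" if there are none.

red_phase, silver_phase

Target violet_phase = [Thu 18:00, Sun 19:00].
amber_phase [Sun 06:00, Sun 08:00] → during → no.
blue_phase [Mon 06:00, Wed 23:00] → before → no.
cyan_phase [Tue 19:00, Wed 23:00] → before → no.
gold_phase [Wed 15:00, Thu 07:00] → before → no.
green_phase [Sat 07:00, Sun 19:00] → finishes → no.
red_phase [Thu 07:00, Sat 05:00] → overlaps → yes.
silver_phase [Thu 02:00, Sat 00:00] → overlaps → yes.
Result: red_phase, silver_phase.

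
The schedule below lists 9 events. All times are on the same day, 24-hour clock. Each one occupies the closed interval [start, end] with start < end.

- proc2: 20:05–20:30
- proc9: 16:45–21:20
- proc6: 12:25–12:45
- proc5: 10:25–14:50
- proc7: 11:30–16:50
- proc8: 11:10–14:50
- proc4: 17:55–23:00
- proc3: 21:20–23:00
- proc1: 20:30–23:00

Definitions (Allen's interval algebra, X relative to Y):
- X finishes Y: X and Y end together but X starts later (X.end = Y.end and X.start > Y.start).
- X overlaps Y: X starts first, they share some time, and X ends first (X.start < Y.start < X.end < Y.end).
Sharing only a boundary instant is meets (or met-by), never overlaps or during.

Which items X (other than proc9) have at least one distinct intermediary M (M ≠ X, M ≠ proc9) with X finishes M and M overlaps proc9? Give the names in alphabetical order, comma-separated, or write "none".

Target proc9 = [16:45, 21:20].
Intermediaries M with M overlaps proc9: proc7.
Via proc7 — items with X finishes proc7: none.
Union: none.

none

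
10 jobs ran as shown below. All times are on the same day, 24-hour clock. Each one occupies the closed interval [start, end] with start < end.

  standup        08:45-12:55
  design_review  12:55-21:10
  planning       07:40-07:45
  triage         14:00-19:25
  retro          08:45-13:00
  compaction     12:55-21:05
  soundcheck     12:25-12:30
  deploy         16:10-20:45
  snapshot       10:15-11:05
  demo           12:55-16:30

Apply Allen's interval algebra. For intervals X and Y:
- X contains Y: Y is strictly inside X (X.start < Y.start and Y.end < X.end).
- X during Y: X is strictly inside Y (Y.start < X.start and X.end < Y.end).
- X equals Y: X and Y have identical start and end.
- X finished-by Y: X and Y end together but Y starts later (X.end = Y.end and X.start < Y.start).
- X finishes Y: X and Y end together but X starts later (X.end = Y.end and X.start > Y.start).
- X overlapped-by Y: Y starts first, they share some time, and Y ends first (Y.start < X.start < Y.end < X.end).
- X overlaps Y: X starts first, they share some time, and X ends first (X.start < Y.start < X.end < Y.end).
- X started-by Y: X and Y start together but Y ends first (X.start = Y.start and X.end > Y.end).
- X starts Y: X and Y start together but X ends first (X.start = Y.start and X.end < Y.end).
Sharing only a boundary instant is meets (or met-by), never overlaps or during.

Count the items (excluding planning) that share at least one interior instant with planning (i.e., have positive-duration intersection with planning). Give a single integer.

0

Target planning = [07:40, 07:45].
compaction [12:55, 21:05] → after → no.
demo [12:55, 16:30] → after → no.
deploy [16:10, 20:45] → after → no.
design_review [12:55, 21:10] → after → no.
retro [08:45, 13:00] → after → no.
snapshot [10:15, 11:05] → after → no.
soundcheck [12:25, 12:30] → after → no.
standup [08:45, 12:55] → after → no.
triage [14:00, 19:25] → after → no.
Total: 0.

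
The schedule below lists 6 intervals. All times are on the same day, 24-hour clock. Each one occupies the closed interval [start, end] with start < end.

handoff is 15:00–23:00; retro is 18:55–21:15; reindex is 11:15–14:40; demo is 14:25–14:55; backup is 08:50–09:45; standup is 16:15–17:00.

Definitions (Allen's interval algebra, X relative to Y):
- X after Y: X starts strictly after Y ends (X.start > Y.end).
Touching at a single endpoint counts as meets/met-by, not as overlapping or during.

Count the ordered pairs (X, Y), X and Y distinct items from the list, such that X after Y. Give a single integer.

12

Checking all 30 ordered pairs for relation 'after'; matching pairs in alphabetical order:
(demo, backup): demo after backup ✓
(handoff, backup): handoff after backup ✓
(handoff, demo): handoff after demo ✓
(handoff, reindex): handoff after reindex ✓
(reindex, backup): reindex after backup ✓
(retro, backup): retro after backup ✓
(retro, demo): retro after demo ✓
(retro, reindex): retro after reindex ✓
(retro, standup): retro after standup ✓
(standup, backup): standup after backup ✓
(standup, demo): standup after demo ✓
(standup, reindex): standup after reindex ✓
Count: 12.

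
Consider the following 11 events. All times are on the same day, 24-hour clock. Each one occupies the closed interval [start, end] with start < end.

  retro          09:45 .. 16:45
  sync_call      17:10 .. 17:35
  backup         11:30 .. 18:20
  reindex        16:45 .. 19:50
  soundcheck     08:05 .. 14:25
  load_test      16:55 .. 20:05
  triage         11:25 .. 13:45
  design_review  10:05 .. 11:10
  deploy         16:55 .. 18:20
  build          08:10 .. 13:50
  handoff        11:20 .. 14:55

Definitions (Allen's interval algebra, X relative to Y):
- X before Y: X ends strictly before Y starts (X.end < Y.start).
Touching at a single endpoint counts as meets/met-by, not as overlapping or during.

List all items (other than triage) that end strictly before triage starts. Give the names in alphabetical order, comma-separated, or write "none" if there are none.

design_review

Target triage = [11:25, 13:45].
backup [11:30, 18:20] → overlapped-by → no.
build [08:10, 13:50] → contains → no.
deploy [16:55, 18:20] → after → no.
design_review [10:05, 11:10] → before → yes.
handoff [11:20, 14:55] → contains → no.
load_test [16:55, 20:05] → after → no.
reindex [16:45, 19:50] → after → no.
retro [09:45, 16:45] → contains → no.
soundcheck [08:05, 14:25] → contains → no.
sync_call [17:10, 17:35] → after → no.
Result: design_review.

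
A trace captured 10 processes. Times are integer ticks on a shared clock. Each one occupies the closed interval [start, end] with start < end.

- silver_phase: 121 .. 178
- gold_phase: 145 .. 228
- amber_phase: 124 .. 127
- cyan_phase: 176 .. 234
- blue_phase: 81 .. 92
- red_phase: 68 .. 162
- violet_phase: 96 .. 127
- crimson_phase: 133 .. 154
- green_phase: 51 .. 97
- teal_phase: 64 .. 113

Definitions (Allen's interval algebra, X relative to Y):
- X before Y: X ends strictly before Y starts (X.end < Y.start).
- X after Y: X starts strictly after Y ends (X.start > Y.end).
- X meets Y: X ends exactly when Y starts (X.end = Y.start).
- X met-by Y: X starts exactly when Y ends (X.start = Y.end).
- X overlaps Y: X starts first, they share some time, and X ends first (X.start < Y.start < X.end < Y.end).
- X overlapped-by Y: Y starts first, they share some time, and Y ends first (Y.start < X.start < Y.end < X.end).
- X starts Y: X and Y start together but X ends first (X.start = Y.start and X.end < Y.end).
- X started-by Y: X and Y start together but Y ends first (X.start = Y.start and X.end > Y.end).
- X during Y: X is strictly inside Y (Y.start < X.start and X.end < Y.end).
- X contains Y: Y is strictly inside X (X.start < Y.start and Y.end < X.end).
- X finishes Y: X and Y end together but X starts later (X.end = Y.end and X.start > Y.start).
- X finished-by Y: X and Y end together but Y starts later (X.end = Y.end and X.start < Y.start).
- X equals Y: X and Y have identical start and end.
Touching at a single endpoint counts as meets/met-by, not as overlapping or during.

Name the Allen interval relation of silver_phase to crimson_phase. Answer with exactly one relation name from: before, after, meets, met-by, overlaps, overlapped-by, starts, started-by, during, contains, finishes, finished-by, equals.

contains

silver_phase = [121, 178]; crimson_phase = [133, 154].
Compare endpoints: silver_phase.start < crimson_phase.start, silver_phase.start < crimson_phase.end, silver_phase.end > crimson_phase.start, silver_phase.end > crimson_phase.end.
That pattern is 'contains'.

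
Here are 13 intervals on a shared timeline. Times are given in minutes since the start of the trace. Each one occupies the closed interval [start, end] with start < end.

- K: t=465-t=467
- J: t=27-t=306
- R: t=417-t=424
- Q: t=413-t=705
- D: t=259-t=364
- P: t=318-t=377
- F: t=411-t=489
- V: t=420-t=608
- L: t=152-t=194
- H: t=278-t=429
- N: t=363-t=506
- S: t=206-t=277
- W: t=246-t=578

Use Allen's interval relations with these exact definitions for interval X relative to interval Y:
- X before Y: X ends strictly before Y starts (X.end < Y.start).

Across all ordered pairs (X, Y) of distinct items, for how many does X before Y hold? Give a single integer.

Checking all 156 ordered pairs for relation 'before'; matching pairs in alphabetical order:
(D, F): D before F ✓
(D, K): D before K ✓
(D, Q): D before Q ✓
(D, R): D before R ✓
(D, V): D before V ✓
(H, K): H before K ✓
(J, F): J before F ✓
(J, K): J before K ✓
(J, N): J before N ✓
(J, P): J before P ✓
(J, Q): J before Q ✓
(J, R): J before R ✓
(J, V): J before V ✓
(L, D): L before D ✓
(L, F): L before F ✓
(L, H): L before H ✓
(L, K): L before K ✓
(L, N): L before N ✓
(L, P): L before P ✓
(L, Q): L before Q ✓
(L, R): L before R ✓
(L, S): L before S ✓
(L, V): L before V ✓
(L, W): L before W ✓
... plus 14 further pairs not listed.
Count: 38.

38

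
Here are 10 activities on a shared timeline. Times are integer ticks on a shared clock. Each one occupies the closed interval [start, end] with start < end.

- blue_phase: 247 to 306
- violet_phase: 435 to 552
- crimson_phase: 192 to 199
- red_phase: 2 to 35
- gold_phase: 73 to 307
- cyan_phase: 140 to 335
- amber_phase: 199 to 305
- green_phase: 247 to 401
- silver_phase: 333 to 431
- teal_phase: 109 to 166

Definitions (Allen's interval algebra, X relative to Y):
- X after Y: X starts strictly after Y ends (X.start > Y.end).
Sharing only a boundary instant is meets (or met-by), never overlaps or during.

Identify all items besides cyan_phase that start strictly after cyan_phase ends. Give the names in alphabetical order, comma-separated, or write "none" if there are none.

violet_phase

Target cyan_phase = [140, 335].
amber_phase [199, 305] → during → no.
blue_phase [247, 306] → during → no.
crimson_phase [192, 199] → during → no.
gold_phase [73, 307] → overlaps → no.
green_phase [247, 401] → overlapped-by → no.
red_phase [2, 35] → before → no.
silver_phase [333, 431] → overlapped-by → no.
teal_phase [109, 166] → overlaps → no.
violet_phase [435, 552] → after → yes.
Result: violet_phase.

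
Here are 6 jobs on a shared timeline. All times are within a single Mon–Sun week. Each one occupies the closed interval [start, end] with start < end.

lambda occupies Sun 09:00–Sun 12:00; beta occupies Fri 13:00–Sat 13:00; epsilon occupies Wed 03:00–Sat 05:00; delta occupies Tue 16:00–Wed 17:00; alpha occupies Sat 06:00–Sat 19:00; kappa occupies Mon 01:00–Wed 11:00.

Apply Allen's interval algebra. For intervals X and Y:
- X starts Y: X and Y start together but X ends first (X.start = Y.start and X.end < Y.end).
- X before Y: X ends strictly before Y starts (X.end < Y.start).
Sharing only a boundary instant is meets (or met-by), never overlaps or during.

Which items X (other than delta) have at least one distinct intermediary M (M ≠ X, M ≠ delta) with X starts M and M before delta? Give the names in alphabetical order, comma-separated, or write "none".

Target delta = [Tue 16:00, Wed 17:00].
Intermediaries M with M before delta: none.
Union: none.

none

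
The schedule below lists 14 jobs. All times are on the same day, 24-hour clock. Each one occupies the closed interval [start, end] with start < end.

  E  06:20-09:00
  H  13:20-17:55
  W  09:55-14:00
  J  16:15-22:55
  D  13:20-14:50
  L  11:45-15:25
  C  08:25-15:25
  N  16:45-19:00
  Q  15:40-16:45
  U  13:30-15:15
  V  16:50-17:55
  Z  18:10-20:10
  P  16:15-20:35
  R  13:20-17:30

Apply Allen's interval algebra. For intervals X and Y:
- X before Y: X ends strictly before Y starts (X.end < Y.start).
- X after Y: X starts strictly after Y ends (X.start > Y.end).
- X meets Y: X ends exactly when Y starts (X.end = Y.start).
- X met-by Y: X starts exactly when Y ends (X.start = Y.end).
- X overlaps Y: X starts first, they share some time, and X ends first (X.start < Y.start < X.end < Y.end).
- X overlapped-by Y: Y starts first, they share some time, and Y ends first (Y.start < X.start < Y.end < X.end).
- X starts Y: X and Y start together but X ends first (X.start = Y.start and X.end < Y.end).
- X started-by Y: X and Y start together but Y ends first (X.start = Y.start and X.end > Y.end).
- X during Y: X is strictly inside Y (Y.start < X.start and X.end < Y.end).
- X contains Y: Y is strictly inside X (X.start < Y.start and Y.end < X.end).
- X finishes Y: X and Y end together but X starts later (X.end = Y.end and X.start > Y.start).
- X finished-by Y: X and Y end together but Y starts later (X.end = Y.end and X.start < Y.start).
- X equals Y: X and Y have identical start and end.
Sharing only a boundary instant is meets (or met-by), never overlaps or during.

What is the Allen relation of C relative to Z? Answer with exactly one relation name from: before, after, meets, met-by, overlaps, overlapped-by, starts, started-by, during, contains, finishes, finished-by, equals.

before

C = [08:25, 15:25]; Z = [18:10, 20:10].
Compare endpoints: C.start < Z.start, C.start < Z.end, C.end < Z.start, C.end < Z.end.
That pattern is 'before'.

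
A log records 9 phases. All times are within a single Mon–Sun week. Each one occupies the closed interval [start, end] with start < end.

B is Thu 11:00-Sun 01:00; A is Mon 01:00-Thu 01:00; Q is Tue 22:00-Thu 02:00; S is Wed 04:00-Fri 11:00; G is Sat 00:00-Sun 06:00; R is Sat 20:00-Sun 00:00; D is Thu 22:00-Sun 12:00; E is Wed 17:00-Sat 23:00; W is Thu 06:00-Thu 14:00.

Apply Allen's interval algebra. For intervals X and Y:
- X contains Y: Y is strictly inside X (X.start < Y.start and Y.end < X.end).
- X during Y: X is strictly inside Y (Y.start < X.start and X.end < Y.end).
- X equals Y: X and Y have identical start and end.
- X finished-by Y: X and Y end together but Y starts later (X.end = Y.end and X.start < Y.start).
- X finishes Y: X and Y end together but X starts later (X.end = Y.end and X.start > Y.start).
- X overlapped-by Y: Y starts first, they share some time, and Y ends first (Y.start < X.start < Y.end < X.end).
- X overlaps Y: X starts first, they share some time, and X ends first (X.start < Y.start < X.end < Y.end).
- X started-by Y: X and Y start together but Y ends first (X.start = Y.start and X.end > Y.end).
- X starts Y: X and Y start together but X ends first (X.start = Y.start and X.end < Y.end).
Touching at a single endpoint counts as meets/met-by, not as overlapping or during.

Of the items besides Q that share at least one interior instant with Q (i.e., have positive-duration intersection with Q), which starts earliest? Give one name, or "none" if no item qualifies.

Target Q = [Tue 22:00, Thu 02:00].
A [Mon 01:00, Thu 01:00] → overlaps → candidate.
B [Thu 11:00, Sun 01:00] → after → excluded.
D [Thu 22:00, Sun 12:00] → after → excluded.
E [Wed 17:00, Sat 23:00] → overlapped-by → candidate.
G [Sat 00:00, Sun 06:00] → after → excluded.
R [Sat 20:00, Sun 00:00] → after → excluded.
S [Wed 04:00, Fri 11:00] → overlapped-by → candidate.
W [Thu 06:00, Thu 14:00] → after → excluded.
Among candidates, earliest start is Mon 01:00 → A.

A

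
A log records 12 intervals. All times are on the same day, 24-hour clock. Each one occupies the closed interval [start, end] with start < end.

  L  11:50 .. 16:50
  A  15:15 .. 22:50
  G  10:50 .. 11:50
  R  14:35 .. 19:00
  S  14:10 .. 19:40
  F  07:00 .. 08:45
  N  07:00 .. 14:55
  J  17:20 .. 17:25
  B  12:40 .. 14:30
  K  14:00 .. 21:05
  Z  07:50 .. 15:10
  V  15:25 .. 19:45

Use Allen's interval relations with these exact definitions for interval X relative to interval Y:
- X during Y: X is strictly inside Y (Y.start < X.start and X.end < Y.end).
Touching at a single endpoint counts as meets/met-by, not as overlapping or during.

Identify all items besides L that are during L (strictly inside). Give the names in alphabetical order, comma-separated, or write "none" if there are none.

Target L = [11:50, 16:50].
A [15:15, 22:50] → overlapped-by → no.
B [12:40, 14:30] → during → yes.
F [07:00, 08:45] → before → no.
G [10:50, 11:50] → meets → no.
J [17:20, 17:25] → after → no.
K [14:00, 21:05] → overlapped-by → no.
N [07:00, 14:55] → overlaps → no.
R [14:35, 19:00] → overlapped-by → no.
S [14:10, 19:40] → overlapped-by → no.
V [15:25, 19:45] → overlapped-by → no.
Z [07:50, 15:10] → overlaps → no.
Result: B.

B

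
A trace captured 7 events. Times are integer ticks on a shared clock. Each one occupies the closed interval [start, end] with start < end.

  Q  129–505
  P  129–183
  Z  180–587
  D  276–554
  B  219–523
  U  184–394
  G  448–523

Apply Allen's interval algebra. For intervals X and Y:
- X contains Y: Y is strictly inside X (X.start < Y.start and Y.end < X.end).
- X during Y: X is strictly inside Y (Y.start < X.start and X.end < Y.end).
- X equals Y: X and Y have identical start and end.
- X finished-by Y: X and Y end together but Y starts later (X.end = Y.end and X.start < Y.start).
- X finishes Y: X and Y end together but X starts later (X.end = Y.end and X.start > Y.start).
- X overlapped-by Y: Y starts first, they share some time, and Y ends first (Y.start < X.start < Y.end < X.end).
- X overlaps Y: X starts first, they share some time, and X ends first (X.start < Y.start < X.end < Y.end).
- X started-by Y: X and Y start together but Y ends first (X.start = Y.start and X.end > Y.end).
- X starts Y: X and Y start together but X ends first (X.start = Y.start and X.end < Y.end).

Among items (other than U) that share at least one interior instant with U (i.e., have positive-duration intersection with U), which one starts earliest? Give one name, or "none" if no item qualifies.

Q

Target U = [184, 394].
B [219, 523] → overlapped-by → candidate.
D [276, 554] → overlapped-by → candidate.
G [448, 523] → after → excluded.
P [129, 183] → before → excluded.
Q [129, 505] → contains → candidate.
Z [180, 587] → contains → candidate.
Among candidates, earliest start is 129 → Q.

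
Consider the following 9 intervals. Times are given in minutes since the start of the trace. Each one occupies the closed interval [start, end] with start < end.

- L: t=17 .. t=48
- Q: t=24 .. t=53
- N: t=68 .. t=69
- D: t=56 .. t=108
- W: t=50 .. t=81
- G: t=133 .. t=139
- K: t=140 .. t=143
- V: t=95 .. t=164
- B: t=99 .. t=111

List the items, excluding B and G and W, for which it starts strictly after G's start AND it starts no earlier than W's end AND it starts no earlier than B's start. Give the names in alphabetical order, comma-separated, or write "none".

K

Conditions: its start is strictly after G's start (X.start > t=133) AND its start is no earlier than W's end (X.start >= t=81) AND its start is no earlier than B's start (X.start >= t=99).
D: start t=56 > t=133? ✗; start t=56 >= t=81? ✗; start t=56 >= t=99? ✗ → no.
K: start t=140 > t=133? ✓; start t=140 >= t=81? ✓; start t=140 >= t=99? ✓ → yes.
L: start t=17 > t=133? ✗; start t=17 >= t=81? ✗; start t=17 >= t=99? ✗ → no.
N: start t=68 > t=133? ✗; start t=68 >= t=81? ✗; start t=68 >= t=99? ✗ → no.
Q: start t=24 > t=133? ✗; start t=24 >= t=81? ✗; start t=24 >= t=99? ✗ → no.
V: start t=95 > t=133? ✗; start t=95 >= t=81? ✓; start t=95 >= t=99? ✗ → no.
Result: K.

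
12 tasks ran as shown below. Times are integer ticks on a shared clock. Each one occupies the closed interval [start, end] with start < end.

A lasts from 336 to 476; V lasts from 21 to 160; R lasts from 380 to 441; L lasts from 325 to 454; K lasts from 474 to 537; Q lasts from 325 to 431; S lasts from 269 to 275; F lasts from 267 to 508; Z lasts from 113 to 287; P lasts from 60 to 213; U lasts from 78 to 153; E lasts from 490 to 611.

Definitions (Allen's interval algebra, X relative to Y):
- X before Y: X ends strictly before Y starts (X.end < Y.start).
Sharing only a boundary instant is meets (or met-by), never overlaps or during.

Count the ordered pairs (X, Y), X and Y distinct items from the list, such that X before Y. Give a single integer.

Checking all 132 ordered pairs for relation 'before'; matching pairs in alphabetical order:
(A, E): A before E ✓
(L, E): L before E ✓
(L, K): L before K ✓
(P, A): P before A ✓
(P, E): P before E ✓
(P, F): P before F ✓
(P, K): P before K ✓
(P, L): P before L ✓
(P, Q): P before Q ✓
(P, R): P before R ✓
(P, S): P before S ✓
(Q, E): Q before E ✓
(Q, K): Q before K ✓
(R, E): R before E ✓
(R, K): R before K ✓
(S, A): S before A ✓
(S, E): S before E ✓
(S, K): S before K ✓
(S, L): S before L ✓
(S, Q): S before Q ✓
(S, R): S before R ✓
(U, A): U before A ✓
(U, E): U before E ✓
(U, F): U before F ✓
... plus 19 further pairs not listed.
Count: 43.

43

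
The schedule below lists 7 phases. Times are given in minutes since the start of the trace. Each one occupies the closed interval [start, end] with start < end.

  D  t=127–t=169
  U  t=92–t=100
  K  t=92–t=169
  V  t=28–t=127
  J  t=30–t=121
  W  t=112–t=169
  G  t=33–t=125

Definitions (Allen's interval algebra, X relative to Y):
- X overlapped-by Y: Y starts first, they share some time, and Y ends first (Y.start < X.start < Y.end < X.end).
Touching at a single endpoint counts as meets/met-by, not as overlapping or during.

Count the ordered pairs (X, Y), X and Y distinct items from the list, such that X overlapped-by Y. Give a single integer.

7

Checking all 42 ordered pairs for relation 'overlapped-by'; matching pairs in alphabetical order:
(G, J): G overlapped-by J ✓
(K, G): K overlapped-by G ✓
(K, J): K overlapped-by J ✓
(K, V): K overlapped-by V ✓
(W, G): W overlapped-by G ✓
(W, J): W overlapped-by J ✓
(W, V): W overlapped-by V ✓
Count: 7.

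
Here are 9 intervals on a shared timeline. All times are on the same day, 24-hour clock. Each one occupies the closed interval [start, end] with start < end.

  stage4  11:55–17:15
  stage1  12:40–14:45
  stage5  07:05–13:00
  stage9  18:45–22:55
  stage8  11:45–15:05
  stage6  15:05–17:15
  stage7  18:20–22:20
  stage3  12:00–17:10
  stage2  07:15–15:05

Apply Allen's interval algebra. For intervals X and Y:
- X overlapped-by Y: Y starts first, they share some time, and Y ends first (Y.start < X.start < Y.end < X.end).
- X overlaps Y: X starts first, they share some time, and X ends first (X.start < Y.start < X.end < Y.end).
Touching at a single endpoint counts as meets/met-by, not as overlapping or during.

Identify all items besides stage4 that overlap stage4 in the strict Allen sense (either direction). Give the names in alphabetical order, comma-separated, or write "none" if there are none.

stage2, stage5, stage8

Target stage4 = [11:55, 17:15].
stage1 [12:40, 14:45] → during → no.
stage2 [07:15, 15:05] → overlaps → yes.
stage3 [12:00, 17:10] → during → no.
stage5 [07:05, 13:00] → overlaps → yes.
stage6 [15:05, 17:15] → finishes → no.
stage7 [18:20, 22:20] → after → no.
stage8 [11:45, 15:05] → overlaps → yes.
stage9 [18:45, 22:55] → after → no.
Result: stage2, stage5, stage8.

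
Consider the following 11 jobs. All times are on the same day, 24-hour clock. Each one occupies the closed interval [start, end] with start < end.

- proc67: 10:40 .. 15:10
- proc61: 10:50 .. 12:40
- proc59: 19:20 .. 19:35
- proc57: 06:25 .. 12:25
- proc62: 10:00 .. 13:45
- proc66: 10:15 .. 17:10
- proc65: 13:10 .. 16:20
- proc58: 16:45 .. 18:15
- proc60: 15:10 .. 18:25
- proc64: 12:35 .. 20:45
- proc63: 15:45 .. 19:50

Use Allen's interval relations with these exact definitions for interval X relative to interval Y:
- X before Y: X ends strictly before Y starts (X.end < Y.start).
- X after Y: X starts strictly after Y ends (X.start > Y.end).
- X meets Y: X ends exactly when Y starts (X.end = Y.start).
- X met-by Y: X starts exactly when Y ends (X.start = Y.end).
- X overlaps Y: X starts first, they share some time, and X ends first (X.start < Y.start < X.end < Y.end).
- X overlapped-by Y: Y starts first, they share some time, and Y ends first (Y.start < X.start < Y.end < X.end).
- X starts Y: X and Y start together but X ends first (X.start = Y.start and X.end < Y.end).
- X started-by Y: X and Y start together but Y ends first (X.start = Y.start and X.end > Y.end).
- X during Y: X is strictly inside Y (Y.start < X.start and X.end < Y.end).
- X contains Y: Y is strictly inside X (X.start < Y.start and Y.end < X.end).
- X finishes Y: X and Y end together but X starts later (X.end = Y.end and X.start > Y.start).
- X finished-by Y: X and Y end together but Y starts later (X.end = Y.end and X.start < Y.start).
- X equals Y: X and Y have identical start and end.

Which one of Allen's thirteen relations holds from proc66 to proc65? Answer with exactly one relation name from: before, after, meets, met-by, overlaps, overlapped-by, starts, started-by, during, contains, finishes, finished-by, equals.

proc66 = [10:15, 17:10]; proc65 = [13:10, 16:20].
Compare endpoints: proc66.start < proc65.start, proc66.start < proc65.end, proc66.end > proc65.start, proc66.end > proc65.end.
That pattern is 'contains'.

contains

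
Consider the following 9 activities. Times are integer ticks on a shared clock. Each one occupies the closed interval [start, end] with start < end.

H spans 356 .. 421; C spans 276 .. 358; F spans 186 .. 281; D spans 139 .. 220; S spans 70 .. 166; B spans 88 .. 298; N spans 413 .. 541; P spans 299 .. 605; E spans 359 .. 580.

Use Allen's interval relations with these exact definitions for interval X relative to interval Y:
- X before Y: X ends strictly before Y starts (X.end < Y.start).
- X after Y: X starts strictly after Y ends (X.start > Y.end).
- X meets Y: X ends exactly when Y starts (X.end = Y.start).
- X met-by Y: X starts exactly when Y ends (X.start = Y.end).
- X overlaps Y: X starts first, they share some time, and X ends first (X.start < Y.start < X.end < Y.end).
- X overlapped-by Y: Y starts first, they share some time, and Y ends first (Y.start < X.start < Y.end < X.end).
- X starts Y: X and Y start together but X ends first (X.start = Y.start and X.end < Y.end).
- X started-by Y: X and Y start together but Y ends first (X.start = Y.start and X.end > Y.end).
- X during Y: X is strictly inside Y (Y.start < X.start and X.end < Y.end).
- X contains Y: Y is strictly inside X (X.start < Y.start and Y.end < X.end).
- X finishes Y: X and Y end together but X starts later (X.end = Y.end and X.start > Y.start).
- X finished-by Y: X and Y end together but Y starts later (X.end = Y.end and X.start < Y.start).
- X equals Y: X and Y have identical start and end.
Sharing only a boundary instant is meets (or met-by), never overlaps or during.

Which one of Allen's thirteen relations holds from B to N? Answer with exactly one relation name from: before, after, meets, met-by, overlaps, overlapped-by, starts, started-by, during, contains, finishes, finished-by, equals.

B = [88, 298]; N = [413, 541].
Compare endpoints: B.start < N.start, B.start < N.end, B.end < N.start, B.end < N.end.
That pattern is 'before'.

before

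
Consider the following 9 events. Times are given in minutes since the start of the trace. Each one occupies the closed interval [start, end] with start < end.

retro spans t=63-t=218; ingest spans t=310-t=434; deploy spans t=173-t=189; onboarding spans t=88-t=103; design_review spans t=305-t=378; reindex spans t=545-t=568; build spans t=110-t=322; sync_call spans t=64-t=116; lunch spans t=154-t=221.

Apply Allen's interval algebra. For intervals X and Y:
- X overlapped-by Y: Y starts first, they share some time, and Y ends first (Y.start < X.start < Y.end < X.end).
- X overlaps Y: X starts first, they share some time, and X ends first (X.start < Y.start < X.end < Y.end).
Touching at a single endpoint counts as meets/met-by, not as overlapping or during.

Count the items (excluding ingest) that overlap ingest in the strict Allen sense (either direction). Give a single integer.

Target ingest = [t=310, t=434].
build [t=110, t=322] → overlaps → counts.
deploy [t=173, t=189] → before → no.
design_review [t=305, t=378] → overlaps → counts.
lunch [t=154, t=221] → before → no.
onboarding [t=88, t=103] → before → no.
reindex [t=545, t=568] → after → no.
retro [t=63, t=218] → before → no.
sync_call [t=64, t=116] → before → no.
Total: 2.

2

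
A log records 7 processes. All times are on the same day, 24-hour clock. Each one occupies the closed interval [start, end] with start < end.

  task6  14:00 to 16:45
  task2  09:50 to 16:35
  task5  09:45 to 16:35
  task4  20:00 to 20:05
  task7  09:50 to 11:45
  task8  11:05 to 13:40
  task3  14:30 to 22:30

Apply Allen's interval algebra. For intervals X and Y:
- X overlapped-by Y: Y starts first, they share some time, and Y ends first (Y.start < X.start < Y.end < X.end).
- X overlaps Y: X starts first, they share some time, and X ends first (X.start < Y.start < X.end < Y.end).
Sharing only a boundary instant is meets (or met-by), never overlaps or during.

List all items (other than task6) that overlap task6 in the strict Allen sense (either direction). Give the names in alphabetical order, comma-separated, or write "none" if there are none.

Target task6 = [14:00, 16:45].
task2 [09:50, 16:35] → overlaps → yes.
task3 [14:30, 22:30] → overlapped-by → yes.
task4 [20:00, 20:05] → after → no.
task5 [09:45, 16:35] → overlaps → yes.
task7 [09:50, 11:45] → before → no.
task8 [11:05, 13:40] → before → no.
Result: task2, task3, task5.

task2, task3, task5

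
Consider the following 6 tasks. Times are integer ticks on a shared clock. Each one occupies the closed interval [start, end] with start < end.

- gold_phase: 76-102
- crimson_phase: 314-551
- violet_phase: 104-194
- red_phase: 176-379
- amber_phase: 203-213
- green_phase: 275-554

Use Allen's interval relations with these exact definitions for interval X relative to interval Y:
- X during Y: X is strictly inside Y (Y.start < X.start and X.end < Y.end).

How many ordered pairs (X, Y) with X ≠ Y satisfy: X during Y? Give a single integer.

2

Checking all 30 ordered pairs for relation 'during'; matching pairs in alphabetical order:
(amber_phase, red_phase): amber_phase during red_phase ✓
(crimson_phase, green_phase): crimson_phase during green_phase ✓
Count: 2.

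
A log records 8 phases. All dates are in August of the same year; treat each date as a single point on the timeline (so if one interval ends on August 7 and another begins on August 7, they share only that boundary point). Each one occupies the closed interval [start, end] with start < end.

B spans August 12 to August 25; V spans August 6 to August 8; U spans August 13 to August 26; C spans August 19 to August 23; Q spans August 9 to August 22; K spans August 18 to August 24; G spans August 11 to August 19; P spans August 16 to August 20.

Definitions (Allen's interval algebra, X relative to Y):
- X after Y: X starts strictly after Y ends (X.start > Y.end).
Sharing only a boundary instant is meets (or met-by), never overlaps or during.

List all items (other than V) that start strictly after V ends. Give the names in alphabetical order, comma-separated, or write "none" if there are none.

Target V = [August 6, August 8].
B [August 12, August 25] → after → yes.
C [August 19, August 23] → after → yes.
G [August 11, August 19] → after → yes.
K [August 18, August 24] → after → yes.
P [August 16, August 20] → after → yes.
Q [August 9, August 22] → after → yes.
U [August 13, August 26] → after → yes.
Result: B, C, G, K, P, Q, U.

B, C, G, K, P, Q, U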